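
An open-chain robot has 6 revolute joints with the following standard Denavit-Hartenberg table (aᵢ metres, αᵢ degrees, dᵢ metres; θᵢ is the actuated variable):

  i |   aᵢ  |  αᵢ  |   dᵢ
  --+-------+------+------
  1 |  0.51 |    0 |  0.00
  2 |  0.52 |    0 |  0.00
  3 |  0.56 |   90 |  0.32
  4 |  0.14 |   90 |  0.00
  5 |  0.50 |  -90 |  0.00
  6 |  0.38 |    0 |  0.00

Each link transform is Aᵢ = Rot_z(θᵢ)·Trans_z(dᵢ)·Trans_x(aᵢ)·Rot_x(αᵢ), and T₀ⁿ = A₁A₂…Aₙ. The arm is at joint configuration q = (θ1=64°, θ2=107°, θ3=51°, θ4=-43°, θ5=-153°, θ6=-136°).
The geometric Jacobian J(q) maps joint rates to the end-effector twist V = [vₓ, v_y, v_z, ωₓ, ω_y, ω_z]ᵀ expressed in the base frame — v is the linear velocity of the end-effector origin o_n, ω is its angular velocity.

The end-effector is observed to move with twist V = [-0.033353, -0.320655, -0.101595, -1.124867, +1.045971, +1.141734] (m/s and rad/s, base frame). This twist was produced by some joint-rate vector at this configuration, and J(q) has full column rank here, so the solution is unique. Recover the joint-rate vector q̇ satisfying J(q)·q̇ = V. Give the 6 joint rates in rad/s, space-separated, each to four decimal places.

o_n = [-0.4699, 0.2393, 0.1692]
J₁: ẑ×o_n = [-0.2393, -0.4699, 0.0000], ω = ẑ
J2: z=[0.0000, 0.0000, 1.0000] o=[0.2236, 0.4584, 0.0000] → [0.2191, -0.6935, 0.0000, 0.0000, 0.0000, 1.0000]
J3: z=[0.0000, 0.0000, 1.0000] o=[-0.2900, 0.5397, 0.0000] → [0.3004, -0.1799, 0.0000, 0.0000, 0.0000, 1.0000]
J4: z=[-0.6691, 0.7431, 0.0000] o=[-0.7062, 0.1650, 0.3200] → [-0.1121, -0.1009, -0.2253, -0.6691, 0.7431, 0.0000]
J5: z=[0.5068, 0.4563, -0.7314] o=[-0.7823, 0.0965, 0.2245] → [0.0792, -0.2004, -0.0702, 0.5068, 0.4563, -0.7314]
J6: z=[0.3495, -0.8843, -0.3096] o=[-0.3883, 0.1458, 0.5284] → [0.3466, 0.1508, -0.0395, 0.3495, -0.8843, -0.3096]
q̇ = J⁺·V = [-0.5770, 0.6330, 0.3840, 0.7860, -0.6060, -0.8350]

-0.5770 0.6330 0.3840 0.7860 -0.6060 -0.8350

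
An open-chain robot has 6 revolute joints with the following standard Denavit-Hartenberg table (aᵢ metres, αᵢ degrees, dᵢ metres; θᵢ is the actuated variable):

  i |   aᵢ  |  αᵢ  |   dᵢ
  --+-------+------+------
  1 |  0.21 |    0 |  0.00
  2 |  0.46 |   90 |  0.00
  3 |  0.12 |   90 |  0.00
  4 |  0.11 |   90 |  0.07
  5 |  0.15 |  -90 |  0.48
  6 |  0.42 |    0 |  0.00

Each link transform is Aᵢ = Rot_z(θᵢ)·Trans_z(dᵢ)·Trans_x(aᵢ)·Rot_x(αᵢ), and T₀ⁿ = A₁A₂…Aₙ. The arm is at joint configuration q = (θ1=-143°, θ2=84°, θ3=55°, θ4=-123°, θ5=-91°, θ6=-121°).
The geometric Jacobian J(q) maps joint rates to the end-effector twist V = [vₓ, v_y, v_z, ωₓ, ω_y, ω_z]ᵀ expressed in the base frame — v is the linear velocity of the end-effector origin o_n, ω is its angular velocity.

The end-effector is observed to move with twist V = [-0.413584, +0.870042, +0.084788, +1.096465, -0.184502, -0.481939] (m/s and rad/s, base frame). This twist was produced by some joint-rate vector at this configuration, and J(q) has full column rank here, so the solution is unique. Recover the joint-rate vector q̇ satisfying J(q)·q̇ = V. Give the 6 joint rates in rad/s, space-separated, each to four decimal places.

-0.9000 -0.1000 -0.8460 0.2870 -0.7030 -0.4580

o_n = [-0.3761, -0.4869, -0.6066]
J₁: ẑ×o_n = [0.4869, -0.3761, 0.0000], ω = ẑ
J2: z=[0.0000, 0.0000, 1.0000] o=[-0.1677, -0.1264, 0.0000] → [0.3605, -0.2084, 0.0000, 0.0000, 0.0000, 1.0000]
J3: z=[-0.8572, -0.5150, 0.0000] o=[0.0692, -0.5207, 0.0000] → [0.3124, -0.5199, -0.2583, -0.8572, -0.5150, 0.0000]
J4: z=[0.4219, -0.7022, -0.5736] o=[0.1047, -0.5797, 0.0983] → [0.5481, 0.5731, -0.2984, 0.4219, -0.7022, -0.5736]
J5: z=[-0.7146, 0.1318, -0.6870] o=[0.1956, -0.5519, 0.0091] → [-0.0365, -0.0472, 0.0289, -0.7146, 0.1318, -0.6870]
J6: z=[0.5505, 0.7119, -0.4361] o=[-0.2122, -0.3851, -0.2335] → [-0.3099, 0.2769, 0.0607, 0.5505, 0.7119, -0.4361]
q̇ = J⁺·V = [-0.9000, -0.1000, -0.8460, 0.2870, -0.7030, -0.4580]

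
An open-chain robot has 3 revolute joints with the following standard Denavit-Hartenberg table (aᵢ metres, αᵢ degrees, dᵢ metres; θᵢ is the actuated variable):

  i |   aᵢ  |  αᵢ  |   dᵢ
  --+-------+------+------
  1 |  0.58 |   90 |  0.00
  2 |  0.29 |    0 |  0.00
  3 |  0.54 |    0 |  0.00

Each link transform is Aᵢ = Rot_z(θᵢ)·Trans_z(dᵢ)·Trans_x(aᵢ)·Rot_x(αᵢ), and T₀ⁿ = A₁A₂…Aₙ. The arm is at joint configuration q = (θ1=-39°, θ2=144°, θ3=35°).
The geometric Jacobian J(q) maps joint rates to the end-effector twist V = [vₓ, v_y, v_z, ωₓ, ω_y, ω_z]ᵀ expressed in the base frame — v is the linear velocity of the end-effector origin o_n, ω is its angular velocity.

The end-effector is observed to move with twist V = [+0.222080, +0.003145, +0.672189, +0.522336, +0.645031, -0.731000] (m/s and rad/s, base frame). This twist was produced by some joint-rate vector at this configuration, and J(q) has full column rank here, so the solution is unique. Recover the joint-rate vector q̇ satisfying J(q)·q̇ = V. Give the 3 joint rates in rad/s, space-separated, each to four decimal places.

-0.7310 -0.9550 0.1250

o_n = [-0.1512, 0.1224, 0.1799]
J₁: ẑ×o_n = [-0.1224, -0.1512, 0.0000], ω = ẑ
J2: z=[-0.6293, -0.7771, 0.0000] o=[0.4507, -0.3650, 0.0000] → [-0.1398, 0.1132, -0.7745, -0.6293, -0.7771, 0.0000]
J3: z=[-0.6293, -0.7771, 0.0000] o=[0.2684, -0.2174, 0.1705] → [-0.0073, 0.0059, -0.5399, -0.6293, -0.7771, 0.0000]
q̇ = J⁺·V = [-0.7310, -0.9550, 0.1250]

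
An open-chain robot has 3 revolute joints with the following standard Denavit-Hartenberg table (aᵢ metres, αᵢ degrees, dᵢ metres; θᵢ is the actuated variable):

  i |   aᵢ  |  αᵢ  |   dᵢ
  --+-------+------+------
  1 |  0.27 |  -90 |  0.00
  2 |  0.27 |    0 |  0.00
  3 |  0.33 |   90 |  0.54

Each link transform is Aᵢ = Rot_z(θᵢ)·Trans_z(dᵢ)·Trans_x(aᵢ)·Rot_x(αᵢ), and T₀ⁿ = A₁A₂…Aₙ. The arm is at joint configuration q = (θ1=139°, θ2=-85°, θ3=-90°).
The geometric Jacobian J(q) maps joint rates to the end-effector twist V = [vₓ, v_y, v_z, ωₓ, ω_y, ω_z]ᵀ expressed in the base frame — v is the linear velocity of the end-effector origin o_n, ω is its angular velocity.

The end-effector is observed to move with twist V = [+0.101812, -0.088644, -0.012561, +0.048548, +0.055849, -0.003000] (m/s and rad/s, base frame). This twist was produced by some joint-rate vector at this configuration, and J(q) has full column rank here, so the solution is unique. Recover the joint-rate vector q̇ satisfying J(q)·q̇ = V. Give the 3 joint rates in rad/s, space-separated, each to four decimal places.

o_n = [-0.3277, -0.4306, 0.2977]
J₁: ẑ×o_n = [0.4306, -0.3277, 0.0000], ω = ẑ
J2: z=[-0.6561, -0.7547, 0.0000] o=[-0.2038, 0.1771, 0.0000] → [-0.2247, 0.1953, 0.3052, -0.6561, -0.7547, 0.0000]
J3: z=[-0.6561, -0.7547, 0.0000] o=[-0.2215, 0.1926, 0.2690] → [-0.0217, 0.0189, 0.3287, -0.6561, -0.7547, 0.0000]
q̇ = J⁺·V = [-0.0030, -0.5000, 0.4260]

-0.0030 -0.5000 0.4260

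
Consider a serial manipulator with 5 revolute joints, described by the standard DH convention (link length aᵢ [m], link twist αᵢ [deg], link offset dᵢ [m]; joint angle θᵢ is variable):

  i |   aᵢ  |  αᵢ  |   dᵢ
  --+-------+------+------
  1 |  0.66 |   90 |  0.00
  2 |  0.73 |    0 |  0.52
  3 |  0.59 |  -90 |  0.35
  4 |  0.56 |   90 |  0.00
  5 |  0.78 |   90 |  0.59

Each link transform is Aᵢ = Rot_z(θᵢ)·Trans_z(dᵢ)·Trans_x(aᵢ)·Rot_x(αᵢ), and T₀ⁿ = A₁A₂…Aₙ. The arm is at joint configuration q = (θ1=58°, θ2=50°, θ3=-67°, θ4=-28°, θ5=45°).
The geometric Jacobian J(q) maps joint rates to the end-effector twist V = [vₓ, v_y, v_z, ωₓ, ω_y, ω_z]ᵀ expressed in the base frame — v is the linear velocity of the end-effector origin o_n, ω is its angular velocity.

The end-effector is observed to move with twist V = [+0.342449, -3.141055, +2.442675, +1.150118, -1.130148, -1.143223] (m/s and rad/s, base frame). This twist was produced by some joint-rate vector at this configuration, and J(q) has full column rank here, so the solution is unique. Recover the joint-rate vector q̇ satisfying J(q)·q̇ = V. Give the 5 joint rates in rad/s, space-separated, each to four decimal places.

-0.6570 0.6350 0.5790 -0.5670 0.4080

o_n = [2.9620, 1.1306, 0.7082]
J₁: ẑ×o_n = [-1.1306, 2.9620, 0.0000], ω = ẑ
J2: z=[0.8480, -0.5299, 0.0000] o=[0.3497, 0.5597, 0.0000] → [-0.3753, -0.6006, 1.8684, 0.8480, -0.5299, 0.0000]
J3: z=[0.8480, -0.5299, 0.0000] o=[1.0394, 0.6821, 0.5592] → [-0.0789, -0.1263, 1.3991, 0.8480, -0.5299, 0.0000]
J4: z=[0.1549, 0.2479, 0.9563] o=[1.6352, 0.9751, 0.3867] → [-0.0690, 1.2190, -0.3049, 0.1549, 0.2479, 0.9563]
J5: z=[0.5109, -0.8486, 0.1373] o=[2.1087, 1.2368, 0.2421] → [-0.3809, -0.1210, 0.6698, 0.5109, -0.8486, 0.1373]
q̇ = J⁺·V = [-0.6570, 0.6350, 0.5790, -0.5670, 0.4080]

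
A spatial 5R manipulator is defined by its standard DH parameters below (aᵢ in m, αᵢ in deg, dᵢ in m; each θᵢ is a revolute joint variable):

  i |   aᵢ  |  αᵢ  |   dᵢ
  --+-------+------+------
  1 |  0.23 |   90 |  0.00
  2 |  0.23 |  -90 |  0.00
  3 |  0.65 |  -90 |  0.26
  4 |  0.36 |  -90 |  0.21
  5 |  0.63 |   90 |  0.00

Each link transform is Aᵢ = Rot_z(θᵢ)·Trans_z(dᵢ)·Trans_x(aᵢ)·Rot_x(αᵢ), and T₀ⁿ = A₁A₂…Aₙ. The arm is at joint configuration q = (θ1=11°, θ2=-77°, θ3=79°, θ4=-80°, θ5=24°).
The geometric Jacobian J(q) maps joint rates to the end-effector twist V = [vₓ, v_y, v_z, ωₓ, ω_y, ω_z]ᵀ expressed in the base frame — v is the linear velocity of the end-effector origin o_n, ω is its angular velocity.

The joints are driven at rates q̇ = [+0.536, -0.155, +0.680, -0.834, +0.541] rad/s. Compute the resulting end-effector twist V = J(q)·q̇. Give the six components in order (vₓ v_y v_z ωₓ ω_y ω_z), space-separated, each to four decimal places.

o_n = [1.3002, 1.0562, -0.1536]
J₁: ẑ×o_n = [-1.0562, 1.3002, 0.0000], ω = ẑ
J2: z=[0.1908, -0.9816, 0.0000] o=[0.2258, 0.0439, 0.0000] → [0.1508, 0.0293, 1.2479, 0.1908, -0.9816, 0.0000]
J3: z=[0.9565, 0.1859, 0.2250] o=[0.2766, 0.0538, -0.2241] → [-0.2124, 0.1629, 0.7685, 0.9565, 0.1859, 0.2250]
J4: z=[-0.2532, 0.1452, 0.9565] o=[0.4309, 0.7338, -0.2865] → [-0.2891, 0.8651, -0.2078, -0.2532, 0.1452, 0.9565]
J5: z=[-0.3091, 0.9247, -0.2222] o=[0.7077, 0.8909, -0.0175] → [-0.0892, -0.1737, -0.5990, -0.3091, 0.9247, -0.2222]
V = J·q̇ = [-0.5411, -0.0124, 0.1784, 0.6648, 0.6578, -0.2289]

-0.5411 -0.0124 0.1784 0.6648 0.6578 -0.2289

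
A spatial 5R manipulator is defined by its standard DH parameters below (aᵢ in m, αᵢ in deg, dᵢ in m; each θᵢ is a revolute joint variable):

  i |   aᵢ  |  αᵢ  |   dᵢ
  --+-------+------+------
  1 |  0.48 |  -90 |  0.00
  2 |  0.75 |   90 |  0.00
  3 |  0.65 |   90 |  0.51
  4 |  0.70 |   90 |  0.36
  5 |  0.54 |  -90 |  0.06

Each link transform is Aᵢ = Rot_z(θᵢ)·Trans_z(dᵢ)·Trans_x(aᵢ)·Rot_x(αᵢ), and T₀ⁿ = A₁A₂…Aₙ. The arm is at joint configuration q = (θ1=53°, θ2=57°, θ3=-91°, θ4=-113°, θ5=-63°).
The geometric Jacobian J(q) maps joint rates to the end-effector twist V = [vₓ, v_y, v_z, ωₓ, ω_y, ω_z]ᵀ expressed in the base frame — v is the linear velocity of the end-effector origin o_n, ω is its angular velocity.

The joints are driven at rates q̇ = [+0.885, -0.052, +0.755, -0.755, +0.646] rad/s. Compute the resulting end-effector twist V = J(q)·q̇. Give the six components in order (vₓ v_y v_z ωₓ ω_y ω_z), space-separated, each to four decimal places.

o_n = [0.5850, 0.3982, -0.9106]
J₁: ẑ×o_n = [-0.3982, 0.5850, 0.0000], ω = ẑ
J2: z=[-0.7986, 0.6018, 0.0000] o=[0.2889, 0.3833, 0.0000] → [-0.5480, -0.7272, -0.1900, -0.7986, 0.6018, 0.0000]
J3: z=[0.5047, 0.6698, 0.5446] o=[0.5347, 0.7096, -0.6290] → [-0.0190, 0.1695, -0.1908, 0.5047, 0.6698, 0.5446]
J4: z=[-0.3417, -0.4244, 0.8385] o=[1.3074, 0.6551, -0.3417] → [0.4569, -0.8002, -0.2188, -0.3417, -0.4244, 0.8385]
J5: z=[-0.5326, 0.8226, 0.1993] o=[0.6424, 0.2374, -0.3948] → [-0.4563, -0.2861, -0.0384, -0.5326, 0.8226, 0.1993]
V = J·q̇ = [-0.9780, 1.1028, 0.0062, 0.3365, 1.3262, 0.7919]

-0.9780 1.1028 0.0062 0.3365 1.3262 0.7919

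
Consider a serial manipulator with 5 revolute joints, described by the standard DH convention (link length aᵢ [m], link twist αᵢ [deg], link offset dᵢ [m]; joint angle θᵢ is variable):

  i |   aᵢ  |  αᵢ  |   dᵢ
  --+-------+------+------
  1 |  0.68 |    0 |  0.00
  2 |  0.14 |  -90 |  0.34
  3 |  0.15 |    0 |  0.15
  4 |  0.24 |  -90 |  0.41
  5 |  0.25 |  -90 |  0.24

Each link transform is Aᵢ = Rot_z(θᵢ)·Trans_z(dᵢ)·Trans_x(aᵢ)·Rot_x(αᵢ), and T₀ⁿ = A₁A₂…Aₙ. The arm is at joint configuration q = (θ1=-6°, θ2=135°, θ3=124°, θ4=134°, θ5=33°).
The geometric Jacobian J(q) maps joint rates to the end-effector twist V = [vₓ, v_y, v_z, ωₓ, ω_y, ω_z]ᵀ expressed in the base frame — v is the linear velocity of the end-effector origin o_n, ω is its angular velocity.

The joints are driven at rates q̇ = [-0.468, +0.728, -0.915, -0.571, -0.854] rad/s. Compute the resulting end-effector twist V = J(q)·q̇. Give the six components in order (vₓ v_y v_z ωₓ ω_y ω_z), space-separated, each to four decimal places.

o_n = [0.2227, -0.1844, 0.7054]
J₁: ẑ×o_n = [0.1844, 0.2227, -0.0000], ω = ẑ
J2: z=[0.0000, 0.0000, 1.0000] o=[0.6763, -0.0711, 0.0000] → [0.1133, -0.4536, 0.0000, 0.0000, 0.0000, 1.0000]
J3: z=[-0.7771, -0.6293, 0.0000] o=[0.5882, 0.0377, 0.3400] → [-0.2299, 0.2840, -0.0574, -0.7771, -0.6293, 0.0000]
J4: z=[-0.7771, -0.6293, 0.0000] o=[0.5244, -0.1219, 0.2156] → [-0.3082, 0.3806, -0.1413, -0.7771, -0.6293, 0.0000]
J5: z=[-0.6156, 0.7602, 0.2079] o=[0.2372, -0.4187, 0.4504] → [0.1451, 0.1539, -0.1332, -0.6156, 0.7602, 0.2079]
V = J·q̇ = [0.2586, -1.0430, 0.2469, 1.6805, 0.2860, 0.0824]

0.2586 -1.0430 0.2469 1.6805 0.2860 0.0824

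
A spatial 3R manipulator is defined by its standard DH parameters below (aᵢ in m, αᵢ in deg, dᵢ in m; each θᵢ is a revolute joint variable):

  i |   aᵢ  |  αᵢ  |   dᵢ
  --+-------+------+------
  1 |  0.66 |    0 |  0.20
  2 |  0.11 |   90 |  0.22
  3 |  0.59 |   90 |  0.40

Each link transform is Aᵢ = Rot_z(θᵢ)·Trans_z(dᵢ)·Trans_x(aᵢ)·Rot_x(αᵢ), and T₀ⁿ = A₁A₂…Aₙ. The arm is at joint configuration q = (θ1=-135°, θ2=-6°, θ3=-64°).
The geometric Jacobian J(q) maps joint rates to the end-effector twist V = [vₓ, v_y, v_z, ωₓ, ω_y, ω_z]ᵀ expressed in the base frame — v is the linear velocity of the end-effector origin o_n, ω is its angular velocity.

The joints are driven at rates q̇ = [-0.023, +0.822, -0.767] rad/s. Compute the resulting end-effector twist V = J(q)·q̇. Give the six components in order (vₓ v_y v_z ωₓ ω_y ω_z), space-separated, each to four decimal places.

0.2423 -0.1633 -0.1984 0.4827 -0.5961 0.7990

o_n = [-1.0049, -0.3878, -0.1103]
J₁: ẑ×o_n = [0.3878, -1.0049, 0.0000], ω = ẑ
J2: z=[0.0000, 0.0000, 1.0000] o=[-0.4667, -0.4667, 0.2000] → [-0.0789, -0.5382, 0.0000, 0.0000, 0.0000, 1.0000]
J3: z=[-0.6293, 0.7771, 0.0000] o=[-0.5522, -0.5359, 0.4200] → [-0.4121, -0.3337, 0.2586, -0.6293, 0.7771, 0.0000]
V = J·q̇ = [0.2423, -0.1633, -0.1984, 0.4827, -0.5961, 0.7990]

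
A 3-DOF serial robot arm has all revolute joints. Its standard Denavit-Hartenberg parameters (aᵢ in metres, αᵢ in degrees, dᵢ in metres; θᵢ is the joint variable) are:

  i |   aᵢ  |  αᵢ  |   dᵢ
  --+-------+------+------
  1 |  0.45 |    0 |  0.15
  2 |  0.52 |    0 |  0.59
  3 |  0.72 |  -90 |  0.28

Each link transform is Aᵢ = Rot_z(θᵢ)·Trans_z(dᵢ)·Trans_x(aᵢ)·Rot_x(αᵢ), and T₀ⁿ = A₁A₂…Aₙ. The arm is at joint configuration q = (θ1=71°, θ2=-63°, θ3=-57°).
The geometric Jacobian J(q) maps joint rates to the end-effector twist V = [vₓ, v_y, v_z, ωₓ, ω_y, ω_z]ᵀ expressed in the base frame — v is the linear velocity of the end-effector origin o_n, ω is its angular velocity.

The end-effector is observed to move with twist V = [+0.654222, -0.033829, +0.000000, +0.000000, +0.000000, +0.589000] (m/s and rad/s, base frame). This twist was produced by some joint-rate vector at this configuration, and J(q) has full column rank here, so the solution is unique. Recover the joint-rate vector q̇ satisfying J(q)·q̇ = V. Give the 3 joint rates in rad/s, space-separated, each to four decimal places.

-0.7170 0.3150 0.9910

o_n = [1.1338, -0.0455, 1.0200]
J₁: ẑ×o_n = [0.0455, 1.1338, -0.0000], ω = ẑ
J2: z=[0.0000, 0.0000, 1.0000] o=[0.1465, 0.4255, 0.1500] → [0.4710, 0.9873, -0.0000, 0.0000, 0.0000, 1.0000]
J3: z=[0.0000, 0.0000, 1.0000] o=[0.6614, 0.4979, 0.7400] → [0.5434, 0.4724, -0.0000, 0.0000, 0.0000, 1.0000]
q̇ = J⁺·V = [-0.7170, 0.3150, 0.9910]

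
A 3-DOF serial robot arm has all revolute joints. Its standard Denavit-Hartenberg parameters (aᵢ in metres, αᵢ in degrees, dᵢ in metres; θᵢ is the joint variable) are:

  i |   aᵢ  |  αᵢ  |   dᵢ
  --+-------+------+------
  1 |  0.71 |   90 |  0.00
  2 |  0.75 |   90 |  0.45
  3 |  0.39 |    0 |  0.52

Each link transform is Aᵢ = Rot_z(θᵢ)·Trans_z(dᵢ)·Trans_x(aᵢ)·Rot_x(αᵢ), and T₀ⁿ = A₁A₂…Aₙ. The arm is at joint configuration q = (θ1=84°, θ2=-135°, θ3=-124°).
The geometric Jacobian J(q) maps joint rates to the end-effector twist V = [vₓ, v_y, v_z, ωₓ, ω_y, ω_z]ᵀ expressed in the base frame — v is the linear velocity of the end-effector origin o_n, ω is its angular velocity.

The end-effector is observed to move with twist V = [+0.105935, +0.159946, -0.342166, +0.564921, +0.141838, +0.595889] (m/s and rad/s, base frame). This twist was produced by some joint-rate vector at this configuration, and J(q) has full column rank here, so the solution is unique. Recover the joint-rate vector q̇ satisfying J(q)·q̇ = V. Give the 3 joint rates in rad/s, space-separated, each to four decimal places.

o_n = [0.1224, -0.0469, -0.0084]
J₁: ẑ×o_n = [0.0469, 0.1224, -0.0000], ω = ẑ
J2: z=[0.9945, -0.1045, 0.0000] o=[0.0742, 0.7061, 0.0000] → [0.0009, 0.0084, -0.7438, 0.9945, -0.1045, 0.0000]
J3: z=[-0.0739, -0.7032, 0.7071] o=[0.4663, 0.1316, -0.5303] → [-0.2408, -0.2046, -0.2286, -0.0739, -0.7032, 0.7071]
q̇ = J⁺·V = [0.7960, 0.5470, -0.2830]

0.7960 0.5470 -0.2830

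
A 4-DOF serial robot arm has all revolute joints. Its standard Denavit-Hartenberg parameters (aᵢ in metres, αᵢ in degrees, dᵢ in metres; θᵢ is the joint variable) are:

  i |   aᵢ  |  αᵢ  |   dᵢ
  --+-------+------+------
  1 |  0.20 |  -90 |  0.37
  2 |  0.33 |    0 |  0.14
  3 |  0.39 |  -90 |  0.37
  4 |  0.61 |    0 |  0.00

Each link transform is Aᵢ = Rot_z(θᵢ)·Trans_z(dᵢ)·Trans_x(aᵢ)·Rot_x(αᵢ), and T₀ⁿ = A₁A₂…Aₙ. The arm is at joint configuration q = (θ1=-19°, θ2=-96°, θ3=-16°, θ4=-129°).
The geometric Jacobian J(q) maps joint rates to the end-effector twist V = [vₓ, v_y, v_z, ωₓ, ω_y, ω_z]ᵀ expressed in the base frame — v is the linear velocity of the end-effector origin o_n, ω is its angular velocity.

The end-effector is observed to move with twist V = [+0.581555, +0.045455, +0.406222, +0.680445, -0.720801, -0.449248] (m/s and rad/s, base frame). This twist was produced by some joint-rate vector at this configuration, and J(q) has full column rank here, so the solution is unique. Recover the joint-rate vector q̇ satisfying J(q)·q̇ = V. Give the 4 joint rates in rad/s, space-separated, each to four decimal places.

o_n = [0.4747, 0.8773, 0.7039]
J₁: ẑ×o_n = [-0.8773, 0.4747, 0.0000], ω = ẑ
J2: z=[0.3256, 0.9455, 0.0000] o=[0.1891, -0.0651, 0.3700] → [0.3157, -0.1087, 0.0368, 0.3256, 0.9455, 0.0000]
J3: z=[0.3256, 0.9455, 0.0000] o=[0.2021, 0.0785, 0.6982] → [0.0054, -0.0018, 0.0023, 0.3256, 0.9455, 0.0000]
J4: z=[0.8767, -0.3019, 0.3746] o=[0.1844, 0.4759, 1.0598] → [-0.0429, 0.4208, 0.4395, 0.8767, -0.3019, 0.3746]
q̇ = J⁺·V = [-0.8040, -0.2600, -0.2000, 0.9470]

-0.8040 -0.2600 -0.2000 0.9470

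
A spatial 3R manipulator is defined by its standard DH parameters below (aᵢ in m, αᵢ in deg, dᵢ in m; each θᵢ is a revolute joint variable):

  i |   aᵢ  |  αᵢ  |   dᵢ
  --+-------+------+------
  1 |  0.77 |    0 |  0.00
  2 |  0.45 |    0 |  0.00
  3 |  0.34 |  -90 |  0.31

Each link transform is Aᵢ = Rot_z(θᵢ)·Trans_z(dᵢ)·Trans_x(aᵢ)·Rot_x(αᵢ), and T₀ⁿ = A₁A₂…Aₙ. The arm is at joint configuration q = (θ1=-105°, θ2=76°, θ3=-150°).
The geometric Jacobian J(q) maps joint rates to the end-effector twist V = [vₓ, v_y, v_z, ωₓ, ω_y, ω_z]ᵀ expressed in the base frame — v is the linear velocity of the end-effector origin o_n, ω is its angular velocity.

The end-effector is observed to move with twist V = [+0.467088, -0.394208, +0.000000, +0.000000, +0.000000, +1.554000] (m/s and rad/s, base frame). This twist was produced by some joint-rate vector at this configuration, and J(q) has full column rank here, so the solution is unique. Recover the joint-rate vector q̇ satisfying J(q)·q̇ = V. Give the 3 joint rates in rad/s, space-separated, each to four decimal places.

0.4490 0.1190 0.9860

o_n = [-0.1457, -0.9679, 0.3100]
J₁: ẑ×o_n = [0.9679, -0.1457, 0.0000], ω = ẑ
J2: z=[0.0000, 0.0000, 1.0000] o=[-0.1993, -0.7438, 0.0000] → [0.2241, 0.0536, -0.0000, 0.0000, 0.0000, 1.0000]
J3: z=[0.0000, 0.0000, 1.0000] o=[0.1943, -0.9619, 0.0000] → [0.0059, -0.3399, 0.0000, 0.0000, 0.0000, 1.0000]
q̇ = J⁺·V = [0.4490, 0.1190, 0.9860]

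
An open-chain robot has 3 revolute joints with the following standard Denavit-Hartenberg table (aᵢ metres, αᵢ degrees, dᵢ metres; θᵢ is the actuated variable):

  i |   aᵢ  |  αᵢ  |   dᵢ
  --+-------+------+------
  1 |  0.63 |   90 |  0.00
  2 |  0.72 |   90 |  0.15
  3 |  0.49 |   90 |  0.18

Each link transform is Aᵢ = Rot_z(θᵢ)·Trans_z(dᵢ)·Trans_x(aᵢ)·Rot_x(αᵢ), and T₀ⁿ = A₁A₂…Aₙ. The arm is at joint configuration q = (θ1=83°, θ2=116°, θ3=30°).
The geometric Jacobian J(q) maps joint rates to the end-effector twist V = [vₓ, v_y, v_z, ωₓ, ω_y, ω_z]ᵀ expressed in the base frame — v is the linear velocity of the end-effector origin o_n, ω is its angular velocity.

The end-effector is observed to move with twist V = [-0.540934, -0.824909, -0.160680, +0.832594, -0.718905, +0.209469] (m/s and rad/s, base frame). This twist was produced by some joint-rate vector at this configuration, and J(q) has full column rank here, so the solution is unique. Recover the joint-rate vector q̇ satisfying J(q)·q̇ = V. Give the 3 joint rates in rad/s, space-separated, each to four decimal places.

o_n = [0.4274, 0.2398, 1.1074]
J₁: ẑ×o_n = [-0.2398, 0.4274, 0.0000], ω = ẑ
J2: z=[0.9925, -0.1219, 0.0000] o=[0.0768, 0.6253, 0.0000] → [-0.1350, -1.0992, -0.3399, 0.9925, -0.1219, 0.0000]
J3: z=[0.1095, 0.8921, 0.4384] o=[0.1872, 0.2937, 0.6471] → [0.4343, 0.0549, -0.2202, 0.1095, 0.8921, 0.4384]
q̇ = J⁺·V = [0.5080, 0.9140, -0.6810]

0.5080 0.9140 -0.6810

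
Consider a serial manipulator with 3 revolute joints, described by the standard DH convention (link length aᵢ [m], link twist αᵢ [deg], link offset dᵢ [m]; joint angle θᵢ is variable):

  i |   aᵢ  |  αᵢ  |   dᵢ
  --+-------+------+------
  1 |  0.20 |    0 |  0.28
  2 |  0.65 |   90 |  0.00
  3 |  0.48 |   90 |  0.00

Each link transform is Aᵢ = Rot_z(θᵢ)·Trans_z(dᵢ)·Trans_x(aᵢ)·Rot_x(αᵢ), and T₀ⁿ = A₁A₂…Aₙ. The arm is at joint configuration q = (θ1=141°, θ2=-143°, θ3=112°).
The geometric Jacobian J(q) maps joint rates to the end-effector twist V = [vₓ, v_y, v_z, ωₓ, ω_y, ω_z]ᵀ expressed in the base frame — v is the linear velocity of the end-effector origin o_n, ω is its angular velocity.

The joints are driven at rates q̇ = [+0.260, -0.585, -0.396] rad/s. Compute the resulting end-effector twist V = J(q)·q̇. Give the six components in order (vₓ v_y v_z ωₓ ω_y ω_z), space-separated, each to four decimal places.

o_n = [0.3145, 0.1095, 0.7250]
J₁: ẑ×o_n = [-0.1095, 0.3145, 0.0000], ω = ẑ
J2: z=[0.0000, 0.0000, 1.0000] o=[-0.1554, 0.1259, 0.2800] → [0.0164, 0.4699, -0.0000, 0.0000, 0.0000, 1.0000]
J3: z=[-0.0349, -0.9994, 0.0000] o=[0.4942, 0.1032, 0.2800] → [-0.4448, 0.0155, -0.1798, -0.0349, -0.9994, 0.0000]
V = J·q̇ = [0.1381, -0.1993, 0.0712, 0.0138, 0.3958, -0.3250]

0.1381 -0.1993 0.0712 0.0138 0.3958 -0.3250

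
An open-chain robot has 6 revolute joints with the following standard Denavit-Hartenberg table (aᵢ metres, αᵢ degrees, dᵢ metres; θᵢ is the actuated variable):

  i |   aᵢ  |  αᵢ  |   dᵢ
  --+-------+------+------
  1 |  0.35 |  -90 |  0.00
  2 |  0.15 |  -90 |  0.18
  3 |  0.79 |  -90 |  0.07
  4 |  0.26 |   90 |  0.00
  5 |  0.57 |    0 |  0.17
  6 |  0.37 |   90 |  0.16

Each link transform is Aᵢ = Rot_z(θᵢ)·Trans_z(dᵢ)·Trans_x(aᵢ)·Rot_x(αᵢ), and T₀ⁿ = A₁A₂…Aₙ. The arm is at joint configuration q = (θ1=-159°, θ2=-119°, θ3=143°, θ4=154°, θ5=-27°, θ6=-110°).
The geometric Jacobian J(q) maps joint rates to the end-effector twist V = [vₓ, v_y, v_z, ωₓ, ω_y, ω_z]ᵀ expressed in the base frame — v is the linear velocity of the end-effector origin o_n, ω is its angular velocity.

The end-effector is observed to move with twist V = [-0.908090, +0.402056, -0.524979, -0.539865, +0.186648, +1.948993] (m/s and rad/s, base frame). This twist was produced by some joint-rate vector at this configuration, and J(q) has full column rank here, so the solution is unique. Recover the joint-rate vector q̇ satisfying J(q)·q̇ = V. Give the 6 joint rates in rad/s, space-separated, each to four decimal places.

0.8360 -0.0200 0.1040 -0.7360 -0.9050 -0.0050

o_n = [-0.1199, 0.5128, -0.1560]
J₁: ẑ×o_n = [-0.5128, -0.1199, 0.0000], ω = ẑ
J2: z=[0.3584, -0.9336, 0.0000] o=[-0.3268, -0.1254, 0.0000] → [0.1456, 0.0559, 0.4219, 0.3584, -0.9336, 0.0000]
J3: z=[-0.8165, -0.3134, 0.4848] o=[-0.1944, -0.2674, 0.1312] → [-0.2882, -0.1984, -0.6137, -0.8165, -0.3134, 0.4848]
J4: z=[0.0138, -0.8501, -0.5264] o=[-0.7075, 0.0449, -0.3867] → [0.0502, -0.3125, 0.5060, 0.0138, -0.8501, -0.5264]
J5: z=[0.4809, 0.4672, -0.7419] o=[-0.4795, -0.0183, -0.2787] → [0.4514, -0.3259, 0.0874, 0.4809, 0.4672, -0.7419]
J6: z=[0.4809, 0.4672, -0.7419] o=[0.0439, 0.1578, -0.0577] → [0.2175, 0.1688, 0.2472, 0.4809, 0.4672, -0.7419]
q̇ = J⁺·V = [0.8360, -0.0200, 0.1040, -0.7360, -0.9050, -0.0050]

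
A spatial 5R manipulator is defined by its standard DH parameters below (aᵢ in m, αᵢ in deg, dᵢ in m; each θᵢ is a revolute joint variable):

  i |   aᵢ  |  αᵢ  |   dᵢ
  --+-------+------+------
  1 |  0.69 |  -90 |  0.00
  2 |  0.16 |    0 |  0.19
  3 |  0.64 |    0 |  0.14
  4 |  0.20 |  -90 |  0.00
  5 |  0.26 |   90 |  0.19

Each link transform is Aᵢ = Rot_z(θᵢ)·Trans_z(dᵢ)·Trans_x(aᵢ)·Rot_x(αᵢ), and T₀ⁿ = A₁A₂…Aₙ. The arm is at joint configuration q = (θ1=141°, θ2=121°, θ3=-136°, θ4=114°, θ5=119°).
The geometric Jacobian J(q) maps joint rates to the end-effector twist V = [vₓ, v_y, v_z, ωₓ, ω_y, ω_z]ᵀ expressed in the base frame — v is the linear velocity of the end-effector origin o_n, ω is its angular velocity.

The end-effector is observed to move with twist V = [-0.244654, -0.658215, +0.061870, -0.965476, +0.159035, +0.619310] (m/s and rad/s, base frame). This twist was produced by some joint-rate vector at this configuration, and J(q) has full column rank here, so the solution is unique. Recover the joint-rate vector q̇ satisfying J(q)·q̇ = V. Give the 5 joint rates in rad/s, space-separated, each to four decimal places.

0.7540 0.4570 -0.6530 0.6800 -0.8610

o_n = [-0.8624, 0.5663, -0.0148]
J₁: ẑ×o_n = [-0.5663, -0.8624, 0.0000], ω = ẑ
J2: z=[-0.6293, -0.7771, 0.0000] o=[-0.5362, 0.4342, 0.0000] → [0.0115, -0.0093, -0.3366, -0.6293, -0.7771, 0.0000]
J3: z=[-0.6293, -0.7771, 0.0000] o=[-0.5918, 0.2347, -0.1371] → [-0.0951, 0.0770, -0.4190, -0.6293, -0.7771, 0.0000]
J4: z=[-0.6293, -0.7771, 0.0000] o=[-1.1603, 0.5150, 0.0285] → [0.0337, -0.0273, 0.1992, -0.6293, -0.7771, 0.0000]
J5: z=[0.7676, -0.6216, 0.1564] o=[-1.1360, 0.4953, -0.1690] → [-0.1070, -0.0756, 0.2246, 0.7676, -0.6216, 0.1564]
q̇ = J⁺·V = [0.7540, 0.4570, -0.6530, 0.6800, -0.8610]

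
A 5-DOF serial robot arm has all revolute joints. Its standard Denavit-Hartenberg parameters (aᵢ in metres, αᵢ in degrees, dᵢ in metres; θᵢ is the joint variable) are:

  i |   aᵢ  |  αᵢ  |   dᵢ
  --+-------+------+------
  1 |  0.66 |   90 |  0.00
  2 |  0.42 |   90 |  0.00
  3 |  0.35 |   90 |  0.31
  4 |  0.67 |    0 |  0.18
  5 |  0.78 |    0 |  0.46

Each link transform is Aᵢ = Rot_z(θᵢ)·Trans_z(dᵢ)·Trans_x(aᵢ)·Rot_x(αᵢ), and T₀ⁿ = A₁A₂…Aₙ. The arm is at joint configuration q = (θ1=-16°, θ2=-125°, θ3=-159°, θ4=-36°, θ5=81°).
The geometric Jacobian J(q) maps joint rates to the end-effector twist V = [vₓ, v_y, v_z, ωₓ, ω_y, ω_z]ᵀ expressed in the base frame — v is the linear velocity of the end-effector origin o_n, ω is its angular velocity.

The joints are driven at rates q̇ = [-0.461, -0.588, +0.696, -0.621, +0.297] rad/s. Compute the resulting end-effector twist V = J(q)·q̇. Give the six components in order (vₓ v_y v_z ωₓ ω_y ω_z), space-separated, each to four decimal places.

1.2310 0.3133 -0.4652 -0.3666 1.0315 -0.1569

o_n = [0.8820, -0.3363, 1.2161]
J₁: ẑ×o_n = [0.3363, 0.8820, -0.0000], ω = ẑ
J2: z=[-0.2756, -0.9613, 0.0000] o=[0.6344, -0.1819, 0.0000] → [-1.1690, 0.3352, 0.2805, -0.2756, -0.9613, 0.0000]
J3: z=[-0.7874, 0.2258, 0.5736] o=[0.4029, -0.1155, -0.3440] → [0.4789, 1.5033, 0.0657, -0.7874, 0.2258, 0.5736]
J4: z=[-0.0597, -0.9541, 0.2936] o=[0.3735, 0.0234, 0.1014] → [-0.9579, 0.2159, 0.5066, -0.0597, -0.9541, 0.2936]
J5: z=[-0.0597, -0.9541, 0.2936] o=[1.0054, -0.1305, 0.3429] → [-0.7727, 0.0159, -0.1054, -0.0597, -0.9541, 0.2936]
V = J·q̇ = [1.2310, 0.3133, -0.4652, -0.3666, 1.0315, -0.1569]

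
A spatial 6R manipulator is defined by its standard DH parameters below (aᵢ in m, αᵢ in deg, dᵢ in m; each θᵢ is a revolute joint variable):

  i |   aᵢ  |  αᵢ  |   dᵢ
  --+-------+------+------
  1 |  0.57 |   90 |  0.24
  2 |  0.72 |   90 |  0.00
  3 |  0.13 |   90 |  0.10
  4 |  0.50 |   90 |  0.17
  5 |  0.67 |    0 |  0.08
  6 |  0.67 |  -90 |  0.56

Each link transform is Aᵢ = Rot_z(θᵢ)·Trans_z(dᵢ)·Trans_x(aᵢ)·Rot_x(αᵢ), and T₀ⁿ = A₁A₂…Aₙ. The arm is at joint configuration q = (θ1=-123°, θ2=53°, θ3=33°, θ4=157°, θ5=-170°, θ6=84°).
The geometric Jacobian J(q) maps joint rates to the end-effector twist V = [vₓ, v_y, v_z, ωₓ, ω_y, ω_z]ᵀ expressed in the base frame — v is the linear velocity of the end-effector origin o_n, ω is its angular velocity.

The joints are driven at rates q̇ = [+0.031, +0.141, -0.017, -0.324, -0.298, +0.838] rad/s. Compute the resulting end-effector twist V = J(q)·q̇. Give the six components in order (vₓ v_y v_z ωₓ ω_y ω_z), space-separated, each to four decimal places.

o_n = [-1.5038, -0.8850, 0.4838]
J₁: ẑ×o_n = [0.8850, -1.5038, 0.0000], ω = ẑ
J2: z=[-0.8387, 0.5446, 0.0000] o=[-0.3104, -0.4780, 0.2400] → [0.1328, 0.2045, 0.9913, -0.8387, 0.5446, 0.0000]
J3: z=[-0.4350, -0.6698, -0.6018] o=[-0.5464, -0.8414, 0.8150] → [0.1957, 0.4321, -0.6223, -0.4350, -0.6698, -0.6018]
J4: z=[0.5249, -0.7317, 0.4350] o=[-0.6851, -0.9249, 0.8419] → [0.2447, -0.1682, -0.5781, 0.5249, -0.7317, 0.4350]
J5: z=[-0.6863, -0.6660, -0.2923] o=[-0.3441, -1.1218, 0.4900] → [0.0734, 0.3347, -0.9350, -0.6863, -0.6660, -0.2923]
J6: z=[-0.6863, -0.6660, -0.2923] o=[-0.7923, -0.9942, 0.9780] → [0.3611, -0.1312, -0.5489, -0.6863, -0.6660, -0.2923]
V = J·q̇ = [0.2443, -0.1803, 0.1563, -0.6515, -0.0344, -0.2575]

0.2443 -0.1803 0.1563 -0.6515 -0.0344 -0.2575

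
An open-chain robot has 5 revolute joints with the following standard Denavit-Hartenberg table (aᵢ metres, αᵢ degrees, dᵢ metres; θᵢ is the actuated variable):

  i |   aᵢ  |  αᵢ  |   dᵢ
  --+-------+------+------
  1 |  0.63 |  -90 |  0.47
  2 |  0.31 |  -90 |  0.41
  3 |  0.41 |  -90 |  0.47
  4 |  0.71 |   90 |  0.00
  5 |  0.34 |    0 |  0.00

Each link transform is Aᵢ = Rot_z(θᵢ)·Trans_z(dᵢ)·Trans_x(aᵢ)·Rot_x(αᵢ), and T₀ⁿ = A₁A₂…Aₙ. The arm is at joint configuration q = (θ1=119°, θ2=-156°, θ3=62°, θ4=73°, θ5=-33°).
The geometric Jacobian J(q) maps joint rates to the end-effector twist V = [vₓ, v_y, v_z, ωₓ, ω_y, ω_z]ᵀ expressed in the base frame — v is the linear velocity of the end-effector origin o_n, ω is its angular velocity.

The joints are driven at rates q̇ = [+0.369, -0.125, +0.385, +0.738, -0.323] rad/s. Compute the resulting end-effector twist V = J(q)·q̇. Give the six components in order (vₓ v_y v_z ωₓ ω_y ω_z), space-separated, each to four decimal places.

o_n = [0.2517, -0.2025, 0.3564]
J₁: ẑ×o_n = [0.2025, 0.2517, -0.0000], ω = ẑ
J2: z=[-0.8746, -0.4848, 0.0000] o=[-0.3054, 0.5510, 0.4700] → [0.0551, -0.0993, 0.9291, -0.8746, -0.4848, 0.0000]
J3: z=[-0.1972, 0.3557, 0.9135] o=[-0.5267, 0.1045, 0.5961] → [0.1952, 0.6639, -0.2164, -0.1972, 0.3557, 0.9135]
J4: z=[0.0196, 0.9331, -0.3591] o=[-0.2175, 0.2935, 1.1037] → [-0.8754, -0.1539, -0.4475, 0.0196, 0.9331, -0.3591]
J5: z=[0.8797, 0.1546, 0.4497] o=[0.1198, 0.0629, 0.5231] → [0.0936, 0.2059, -0.2538, 0.8797, 0.1546, 0.4497]
V = J·q̇ = [-0.5333, 0.1808, -0.4477, -0.2363, 0.8362, 0.3104]

-0.5333 0.1808 -0.4477 -0.2363 0.8362 0.3104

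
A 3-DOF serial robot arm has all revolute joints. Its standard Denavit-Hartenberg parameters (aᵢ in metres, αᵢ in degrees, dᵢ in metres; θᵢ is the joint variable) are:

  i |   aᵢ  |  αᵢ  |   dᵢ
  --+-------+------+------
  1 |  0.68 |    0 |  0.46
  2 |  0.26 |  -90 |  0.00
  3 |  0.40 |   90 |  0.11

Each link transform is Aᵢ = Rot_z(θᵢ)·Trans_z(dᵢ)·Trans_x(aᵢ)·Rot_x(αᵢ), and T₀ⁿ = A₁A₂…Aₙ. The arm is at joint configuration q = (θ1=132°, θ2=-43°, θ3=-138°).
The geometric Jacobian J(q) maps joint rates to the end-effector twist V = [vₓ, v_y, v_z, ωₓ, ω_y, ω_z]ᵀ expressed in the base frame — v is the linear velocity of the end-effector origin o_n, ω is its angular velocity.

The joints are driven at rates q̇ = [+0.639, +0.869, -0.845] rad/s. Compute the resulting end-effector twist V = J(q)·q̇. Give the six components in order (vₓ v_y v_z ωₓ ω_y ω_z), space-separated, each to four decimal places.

o_n = [-0.5656, 0.4700, 0.7277]
J₁: ẑ×o_n = [-0.4700, -0.5656, 0.0000], ω = ẑ
J2: z=[0.0000, 0.0000, 1.0000] o=[-0.4550, 0.5053, 0.4600] → [0.0353, -0.1106, 0.0000, 0.0000, 0.0000, 1.0000]
J3: z=[-0.9998, 0.0175, 0.0000] o=[-0.4505, 0.7653, 0.4600] → [0.0047, 0.2676, 0.2973, -0.9998, 0.0175, 0.0000]
V = J·q̇ = [-0.2736, -0.6837, -0.2512, 0.8449, -0.0147, 1.5080]

-0.2736 -0.6837 -0.2512 0.8449 -0.0147 1.5080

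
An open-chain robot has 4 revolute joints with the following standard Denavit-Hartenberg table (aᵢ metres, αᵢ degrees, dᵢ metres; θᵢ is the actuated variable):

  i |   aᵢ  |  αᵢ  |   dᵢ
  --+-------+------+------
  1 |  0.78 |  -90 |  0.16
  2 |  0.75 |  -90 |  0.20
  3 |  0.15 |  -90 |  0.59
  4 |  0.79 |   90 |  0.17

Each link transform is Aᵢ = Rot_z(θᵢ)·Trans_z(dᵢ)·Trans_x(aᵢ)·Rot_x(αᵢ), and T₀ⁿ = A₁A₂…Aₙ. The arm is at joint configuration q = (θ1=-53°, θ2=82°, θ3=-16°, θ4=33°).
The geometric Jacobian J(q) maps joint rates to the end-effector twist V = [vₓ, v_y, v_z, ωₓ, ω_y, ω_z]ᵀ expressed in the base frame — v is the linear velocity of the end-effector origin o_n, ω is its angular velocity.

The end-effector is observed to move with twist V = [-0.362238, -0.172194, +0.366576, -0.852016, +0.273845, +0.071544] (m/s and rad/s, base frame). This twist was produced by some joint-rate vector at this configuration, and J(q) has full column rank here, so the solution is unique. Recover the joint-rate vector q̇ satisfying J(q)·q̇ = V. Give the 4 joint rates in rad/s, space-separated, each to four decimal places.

o_n = [0.7145, -0.5152, -1.4248]
J₁: ẑ×o_n = [0.5152, 0.7145, -0.0000], ω = ẑ
J2: z=[0.7986, 0.6018, 0.0000] o=[0.4694, -0.6229, 0.1600] → [-0.9538, 1.2657, -0.0614, 0.7986, 0.6018, 0.0000]
J3: z=[-0.5960, 0.7909, -0.1392] o=[0.6920, -0.5859, -0.5827] → [-0.6561, -0.5050, -0.0600, -0.5960, 0.7909, -0.1392]
J4: z=[-0.7446, -0.6091, -0.2730] o=[0.3854, -0.1105, -0.8076] → [0.2655, -0.5494, 0.5018, -0.7446, -0.6091, -0.2730]
q̇ = J⁺·V = [0.4140, 0.3120, 0.7720, 0.8610]

0.4140 0.3120 0.7720 0.8610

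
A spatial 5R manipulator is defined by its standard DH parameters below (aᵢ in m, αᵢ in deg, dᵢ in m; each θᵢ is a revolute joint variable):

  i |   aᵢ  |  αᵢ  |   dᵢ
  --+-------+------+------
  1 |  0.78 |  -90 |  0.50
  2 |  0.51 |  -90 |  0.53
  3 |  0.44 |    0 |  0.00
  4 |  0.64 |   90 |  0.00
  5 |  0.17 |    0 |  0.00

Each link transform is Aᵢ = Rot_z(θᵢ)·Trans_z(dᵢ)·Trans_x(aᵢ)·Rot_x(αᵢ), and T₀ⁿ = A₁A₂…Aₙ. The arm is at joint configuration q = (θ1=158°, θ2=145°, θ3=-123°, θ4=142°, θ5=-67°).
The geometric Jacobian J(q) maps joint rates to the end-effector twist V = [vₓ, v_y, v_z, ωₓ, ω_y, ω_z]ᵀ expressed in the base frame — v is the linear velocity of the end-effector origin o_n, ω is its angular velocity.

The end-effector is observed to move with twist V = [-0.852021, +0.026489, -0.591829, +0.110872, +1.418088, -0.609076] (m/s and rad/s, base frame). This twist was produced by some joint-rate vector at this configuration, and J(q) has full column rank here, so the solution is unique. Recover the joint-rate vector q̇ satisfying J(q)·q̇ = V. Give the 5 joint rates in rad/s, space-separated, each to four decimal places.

o_n = [-0.3444, -0.5824, -0.1664]
J₁: ẑ×o_n = [0.5824, -0.3444, 0.0000], ω = ẑ
J2: z=[-0.3746, -0.9272, 0.0000] o=[-0.7232, 0.2922, 0.5000] → [0.6178, -0.2496, 0.6789, -0.3746, -0.9272, 0.0000]
J3: z=[0.5318, -0.2149, 0.8192] o=[-0.5344, -0.3557, 0.2075] → [0.2660, 0.3544, -0.0797, 0.5318, -0.2149, 0.8192]
J4: z=[0.5318, -0.2149, 0.8192] o=[-0.8546, -0.6243, 0.3449] → [0.0755, 0.6899, 0.1319, 0.5318, -0.2149, 0.8192]
J5: z=[-0.1069, -0.9766, -0.1867] o=[-0.3170, -0.6168, -0.0022] → [0.1668, -0.0124, -0.0305, -0.1069, -0.9766, -0.1867]
q̇ = J⁺·V = [-0.3060, -0.8420, -0.1340, -0.3600, -0.5440]

-0.3060 -0.8420 -0.1340 -0.3600 -0.5440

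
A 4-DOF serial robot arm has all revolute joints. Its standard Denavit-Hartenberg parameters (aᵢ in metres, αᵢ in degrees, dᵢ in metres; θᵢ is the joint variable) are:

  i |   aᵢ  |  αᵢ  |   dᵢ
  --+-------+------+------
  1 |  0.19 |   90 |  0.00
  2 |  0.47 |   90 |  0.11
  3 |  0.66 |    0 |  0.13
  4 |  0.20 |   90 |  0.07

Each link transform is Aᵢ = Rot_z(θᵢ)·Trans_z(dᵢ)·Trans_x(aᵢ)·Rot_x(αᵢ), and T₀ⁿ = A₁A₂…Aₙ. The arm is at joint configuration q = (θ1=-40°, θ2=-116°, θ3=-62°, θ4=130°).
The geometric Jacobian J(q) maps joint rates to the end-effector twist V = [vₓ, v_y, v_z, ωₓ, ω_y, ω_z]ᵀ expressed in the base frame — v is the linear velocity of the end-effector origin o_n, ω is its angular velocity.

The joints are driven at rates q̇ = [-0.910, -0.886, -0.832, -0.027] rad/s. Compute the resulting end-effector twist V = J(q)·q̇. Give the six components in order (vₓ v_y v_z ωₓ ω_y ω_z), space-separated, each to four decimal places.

o_n = [-0.0945, 0.4544, -0.6806]
J₁: ẑ×o_n = [-0.4544, -0.0945, 0.0000], ω = ẑ
J2: z=[-0.6428, -0.7660, 0.0000] o=[0.1455, -0.1221, 0.0000] → [0.5214, -0.4375, -0.5545, -0.6428, -0.7660, 0.0000]
J3: z=[-0.6885, 0.5777, 0.4384] o=[-0.0830, -0.0740, -0.4224] → [-0.3807, -0.1828, -0.3571, -0.6885, 0.5777, 0.4384]
J4: z=[-0.6885, 0.5777, 0.4384] o=[0.0980, 0.5349, -0.6439] → [0.0141, -0.1096, 0.1667, -0.6885, 0.5777, 0.4384]
V = J·q̇ = [0.2679, 0.6287, 0.7839, 1.1609, 0.1824, -1.2866]

0.2679 0.6287 0.7839 1.1609 0.1824 -1.2866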